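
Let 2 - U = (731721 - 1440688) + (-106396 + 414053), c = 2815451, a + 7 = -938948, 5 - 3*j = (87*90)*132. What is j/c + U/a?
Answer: -1453361483387/2643581793705 ≈ -0.54977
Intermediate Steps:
j = -1033555/3 (j = 5/3 - 87*90*132/3 = 5/3 - 2610*132 = 5/3 - ⅓*1033560 = 5/3 - 344520 = -1033555/3 ≈ -3.4452e+5)
a = -938955 (a = -7 - 938948 = -938955)
U = 401312 (U = 2 - ((731721 - 1440688) + (-106396 + 414053)) = 2 - (-708967 + 307657) = 2 - 1*(-401310) = 2 + 401310 = 401312)
j/c + U/a = -1033555/3/2815451 + 401312/(-938955) = -1033555/3*1/2815451 + 401312*(-1/938955) = -1033555/8446353 - 401312/938955 = -1453361483387/2643581793705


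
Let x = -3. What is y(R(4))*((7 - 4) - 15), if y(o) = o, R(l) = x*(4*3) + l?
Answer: 384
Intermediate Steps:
R(l) = -36 + l (R(l) = -12*3 + l = -3*12 + l = -36 + l)
y(R(4))*((7 - 4) - 15) = (-36 + 4)*((7 - 4) - 15) = -32*(3 - 15) = -32*(-12) = 384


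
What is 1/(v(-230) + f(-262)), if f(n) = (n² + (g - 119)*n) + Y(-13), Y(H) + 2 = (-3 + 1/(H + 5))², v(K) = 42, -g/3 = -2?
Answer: 64/6291185 ≈ 1.0173e-5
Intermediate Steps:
g = 6 (g = -3*(-2) = 6)
Y(H) = -2 + (-3 + 1/(5 + H))² (Y(H) = -2 + (-3 + 1/(H + 5))² = -2 + (-3 + 1/(5 + H))²)
f(n) = 497/64 + n² - 113*n (f(n) = (n² + (6 - 119)*n) + (-2 + (14 + 3*(-13))²/(5 - 13)²) = (n² - 113*n) + (-2 + (14 - 39)²/(-8)²) = (n² - 113*n) + (-2 + (1/64)*(-25)²) = (n² - 113*n) + (-2 + (1/64)*625) = (n² - 113*n) + (-2 + 625/64) = (n² - 113*n) + 497/64 = 497/64 + n² - 113*n)
1/(v(-230) + f(-262)) = 1/(42 + (497/64 + (-262)² - 113*(-262))) = 1/(42 + (497/64 + 68644 + 29606)) = 1/(42 + 6288497/64) = 1/(6291185/64) = 64/6291185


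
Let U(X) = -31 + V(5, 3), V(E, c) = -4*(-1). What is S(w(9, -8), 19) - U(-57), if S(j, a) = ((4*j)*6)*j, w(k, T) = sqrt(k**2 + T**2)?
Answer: 3507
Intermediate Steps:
V(E, c) = 4
U(X) = -27 (U(X) = -31 + 4 = -27)
w(k, T) = sqrt(T**2 + k**2)
S(j, a) = 24*j**2 (S(j, a) = (24*j)*j = 24*j**2)
S(w(9, -8), 19) - U(-57) = 24*(sqrt((-8)**2 + 9**2))**2 - 1*(-27) = 24*(sqrt(64 + 81))**2 + 27 = 24*(sqrt(145))**2 + 27 = 24*145 + 27 = 3480 + 27 = 3507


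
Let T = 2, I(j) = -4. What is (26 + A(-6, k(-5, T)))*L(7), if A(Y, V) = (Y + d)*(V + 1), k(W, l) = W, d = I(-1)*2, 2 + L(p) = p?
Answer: 410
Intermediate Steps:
L(p) = -2 + p
d = -8 (d = -4*2 = -8)
A(Y, V) = (1 + V)*(-8 + Y) (A(Y, V) = (Y - 8)*(V + 1) = (-8 + Y)*(1 + V) = (1 + V)*(-8 + Y))
(26 + A(-6, k(-5, T)))*L(7) = (26 + (-8 - 6 - 8*(-5) - 5*(-6)))*(-2 + 7) = (26 + (-8 - 6 + 40 + 30))*5 = (26 + 56)*5 = 82*5 = 410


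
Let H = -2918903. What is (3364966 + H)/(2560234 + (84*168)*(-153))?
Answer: 26239/23594 ≈ 1.1121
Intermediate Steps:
(3364966 + H)/(2560234 + (84*168)*(-153)) = (3364966 - 2918903)/(2560234 + (84*168)*(-153)) = 446063/(2560234 + 14112*(-153)) = 446063/(2560234 - 2159136) = 446063/401098 = 446063*(1/401098) = 26239/23594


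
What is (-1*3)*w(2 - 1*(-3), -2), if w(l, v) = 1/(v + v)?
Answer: 3/4 ≈ 0.75000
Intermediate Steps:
w(l, v) = 1/(2*v)
(-1*3)*w(2 - 1*(-3), -2) = (-1*3)*((1/2)/(-2)) = -3*(-1)/(2*2) = -3*(-1/4) = 3/4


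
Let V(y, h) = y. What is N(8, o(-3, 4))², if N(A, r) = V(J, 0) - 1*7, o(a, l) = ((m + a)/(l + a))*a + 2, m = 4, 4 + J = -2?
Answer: 169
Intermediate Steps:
J = -6 (J = -4 - 2 = -6)
o(a, l) = 2 + a*(4 + a)/(a + l) (o(a, l) = ((4 + a)/(l + a))*a + 2 = ((4 + a)/(a + l))*a + 2 = a*(4 + a)/(a + l) + 2 = 2 + a*(4 + a)/(a + l))
N(A, r) = -13 (N(A, r) = -6 - 1*7 = -6 - 7 = -13)
N(8, o(-3, 4))² = (-13)² = 169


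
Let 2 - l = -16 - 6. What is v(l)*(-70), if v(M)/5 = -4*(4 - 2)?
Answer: 2800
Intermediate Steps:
l = 24 (l = 2 - (-16 - 6) = 2 - 1*(-22) = 2 + 22 = 24)
v(M) = -40 (v(M) = 5*(-4*(4 - 2)) = 5*(-4*2) = 5*(-8) = -40)
v(l)*(-70) = -40*(-70) = 2800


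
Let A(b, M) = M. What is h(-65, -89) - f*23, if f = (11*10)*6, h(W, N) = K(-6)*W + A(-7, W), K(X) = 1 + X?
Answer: -14920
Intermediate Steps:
h(W, N) = -4*W (h(W, N) = (1 - 6)*W + W = -5*W + W = -4*W)
f = 660 (f = 110*6 = 660)
h(-65, -89) - f*23 = -4*(-65) - 660*23 = 260 - 1*15180 = 260 - 15180 = -14920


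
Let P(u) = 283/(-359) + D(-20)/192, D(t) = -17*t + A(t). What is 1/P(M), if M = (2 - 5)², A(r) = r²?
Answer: 17232/52831 ≈ 0.32617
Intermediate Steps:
M = 9 (M = (-3)² = 9)
D(t) = t² - 17*t (D(t) = -17*t + t² = t² - 17*t)
P(u) = 52831/17232 (P(u) = 283/(-359) - 20*(-17 - 20)/192 = 283*(-1/359) - 20*(-37)*(1/192) = -283/359 + 740*(1/192) = -283/359 + 185/48 = 52831/17232)
1/P(M) = 1/(52831/17232) = 17232/52831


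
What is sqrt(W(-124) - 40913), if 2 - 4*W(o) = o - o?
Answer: 5*I*sqrt(6546)/2 ≈ 202.27*I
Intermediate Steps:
W(o) = 1/2 (W(o) = 1/2 - (o - o)/4 = 1/2 - 1/4*0 = 1/2 + 0 = 1/2)
sqrt(W(-124) - 40913) = sqrt(1/2 - 40913) = sqrt(-81825/2) = 5*I*sqrt(6546)/2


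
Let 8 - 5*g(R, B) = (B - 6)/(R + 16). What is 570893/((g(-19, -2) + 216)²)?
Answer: 128450925/10601536 ≈ 12.116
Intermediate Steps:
g(R, B) = 8/5 - (-6 + B)/(5*(16 + R)) (g(R, B) = 8/5 - (B - 6)/(5*(R + 16)) = 8/5 - (-6 + B)/(5*(16 + R)))
570893/((g(-19, -2) + 216)²) = 570893/(((134 - 1*(-2) + 8*(-19))/(5*(16 - 19)) + 216)²) = 570893/(((⅕)*(134 + 2 - 152)/(-3) + 216)²) = 570893/(((⅕)*(-⅓)*(-16) + 216)²) = 570893/((16/15 + 216)²) = 570893/((3256/15)²) = 570893/(10601536/225) = 570893*(225/10601536) = 128450925/10601536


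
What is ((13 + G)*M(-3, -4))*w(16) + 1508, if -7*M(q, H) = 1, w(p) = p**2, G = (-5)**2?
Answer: 828/7 ≈ 118.29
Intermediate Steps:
G = 25
M(q, H) = -1/7 (M(q, H) = -1/7*1 = -1/7)
((13 + G)*M(-3, -4))*w(16) + 1508 = ((13 + 25)*(-1/7))*16**2 + 1508 = (38*(-1/7))*256 + 1508 = -38/7*256 + 1508 = -9728/7 + 1508 = 828/7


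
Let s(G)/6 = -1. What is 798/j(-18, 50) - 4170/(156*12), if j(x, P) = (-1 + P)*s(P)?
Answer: -10793/2184 ≈ -4.9418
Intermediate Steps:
s(G) = -6 (s(G) = 6*(-1) = -6)
j(x, P) = 6 - 6*P (j(x, P) = (-1 + P)*(-6) = 6 - 6*P)
798/j(-18, 50) - 4170/(156*12) = 798/(6 - 6*50) - 4170/(156*12) = 798/(6 - 300) - 4170/1872 = 798/(-294) - 4170*1/1872 = 798*(-1/294) - 695/312 = -19/7 - 695/312 = -10793/2184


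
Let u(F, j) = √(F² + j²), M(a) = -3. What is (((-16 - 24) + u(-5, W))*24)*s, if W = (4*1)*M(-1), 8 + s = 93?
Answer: -55080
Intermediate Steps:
s = 85 (s = -8 + 93 = 85)
W = -12 (W = (4*1)*(-3) = 4*(-3) = -12)
(((-16 - 24) + u(-5, W))*24)*s = (((-16 - 24) + √((-5)² + (-12)²))*24)*85 = ((-40 + √(25 + 144))*24)*85 = ((-40 + √169)*24)*85 = ((-40 + 13)*24)*85 = -27*24*85 = -648*85 = -55080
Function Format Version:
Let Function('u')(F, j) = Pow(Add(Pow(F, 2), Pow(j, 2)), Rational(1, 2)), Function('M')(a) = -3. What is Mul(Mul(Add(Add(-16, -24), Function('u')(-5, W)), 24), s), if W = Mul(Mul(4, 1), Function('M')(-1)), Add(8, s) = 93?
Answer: -55080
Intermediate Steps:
s = 85 (s = Add(-8, 93) = 85)
W = -12 (W = Mul(Mul(4, 1), -3) = Mul(4, -3) = -12)
Mul(Mul(Add(Add(-16, -24), Function('u')(-5, W)), 24), s) = Mul(Mul(Add(Add(-16, -24), Pow(Add(Pow(-5, 2), Pow(-12, 2)), Rational(1, 2))), 24), 85) = Mul(Mul(Add(-40, Pow(Add(25, 144), Rational(1, 2))), 24), 85) = Mul(Mul(Add(-40, Pow(169, Rational(1, 2))), 24), 85) = Mul(Mul(Add(-40, 13), 24), 85) = Mul(Mul(-27, 24), 85) = Mul(-648, 85) = -55080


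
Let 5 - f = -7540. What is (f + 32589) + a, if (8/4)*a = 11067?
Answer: 91335/2 ≈ 45668.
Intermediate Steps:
a = 11067/2 (a = (½)*11067 = 11067/2 ≈ 5533.5)
f = 7545 (f = 5 - 1*(-7540) = 5 + 7540 = 7545)
(f + 32589) + a = (7545 + 32589) + 11067/2 = 40134 + 11067/2 = 91335/2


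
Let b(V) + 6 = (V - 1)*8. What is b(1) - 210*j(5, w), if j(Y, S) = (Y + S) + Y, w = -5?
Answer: -1056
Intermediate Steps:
j(Y, S) = S + 2*Y (j(Y, S) = (S + Y) + Y = S + 2*Y)
b(V) = -14 + 8*V (b(V) = -6 + (V - 1)*8 = -6 + (-1 + V)*8 = -6 + (-8 + 8*V) = -14 + 8*V)
b(1) - 210*j(5, w) = (-14 + 8*1) - 210*(-5 + 2*5) = (-14 + 8) - 210*(-5 + 10) = -6 - 210*5 = -6 - 1*1050 = -6 - 1050 = -1056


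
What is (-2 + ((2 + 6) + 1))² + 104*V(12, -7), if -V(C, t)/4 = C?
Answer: -4943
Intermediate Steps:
V(C, t) = -4*C
(-2 + ((2 + 6) + 1))² + 104*V(12, -7) = (-2 + ((2 + 6) + 1))² + 104*(-4*12) = (-2 + (8 + 1))² + 104*(-48) = (-2 + 9)² - 4992 = 7² - 4992 = 49 - 4992 = -4943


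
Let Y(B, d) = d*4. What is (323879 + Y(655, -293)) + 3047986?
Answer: 3370693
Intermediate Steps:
Y(B, d) = 4*d
(323879 + Y(655, -293)) + 3047986 = (323879 + 4*(-293)) + 3047986 = (323879 - 1172) + 3047986 = 322707 + 3047986 = 3370693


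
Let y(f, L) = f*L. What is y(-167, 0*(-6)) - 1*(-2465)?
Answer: 2465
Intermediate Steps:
y(f, L) = L*f
y(-167, 0*(-6)) - 1*(-2465) = (0*(-6))*(-167) - 1*(-2465) = 0*(-167) + 2465 = 0 + 2465 = 2465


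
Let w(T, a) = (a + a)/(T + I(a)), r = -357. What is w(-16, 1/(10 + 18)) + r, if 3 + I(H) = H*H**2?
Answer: -148901627/417087 ≈ -357.00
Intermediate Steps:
I(H) = -3 + H**3 (I(H) = -3 + H*H**2 = -3 + H**3)
w(T, a) = 2*a/(-3 + T + a**3) (w(T, a) = (a + a)/(T + (-3 + a**3)) = (2*a)/(-3 + T + a**3) = 2*a/(-3 + T + a**3))
w(-16, 1/(10 + 18)) + r = 2/((10 + 18)*(-3 - 16 + (1/(10 + 18))**3)) - 357 = 2/(28*(-3 - 16 + (1/28)**3)) - 357 = 2*(1/28)/(-3 - 16 + (1/28)**3) - 357 = 2*(1/28)/(-3 - 16 + 1/21952) - 357 = 2*(1/28)/(-417087/21952) - 357 = 2*(1/28)*(-21952/417087) - 357 = -1568/417087 - 357 = -148901627/417087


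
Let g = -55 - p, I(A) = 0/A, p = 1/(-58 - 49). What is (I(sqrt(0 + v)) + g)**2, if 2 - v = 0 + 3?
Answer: 34621456/11449 ≈ 3024.0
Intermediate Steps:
v = -1 (v = 2 - (0 + 3) = 2 - 1*3 = 2 - 3 = -1)
p = -1/107 (p = 1/(-107) = -1/107 ≈ -0.0093458)
I(A) = 0
g = -5884/107 (g = -55 - 1*(-1/107) = -55 + 1/107 = -5884/107 ≈ -54.991)
(I(sqrt(0 + v)) + g)**2 = (0 - 5884/107)**2 = (-5884/107)**2 = 34621456/11449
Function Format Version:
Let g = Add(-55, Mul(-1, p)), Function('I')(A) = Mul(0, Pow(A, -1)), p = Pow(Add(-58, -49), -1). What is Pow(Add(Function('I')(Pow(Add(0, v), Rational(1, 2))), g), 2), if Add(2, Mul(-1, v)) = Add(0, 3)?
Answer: Rational(34621456, 11449) ≈ 3024.0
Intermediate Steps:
v = -1 (v = Add(2, Mul(-1, Add(0, 3))) = Add(2, Mul(-1, 3)) = Add(2, -3) = -1)
p = Rational(-1, 107) (p = Pow(-107, -1) = Rational(-1, 107) ≈ -0.0093458)
Function('I')(A) = 0
g = Rational(-5884, 107) (g = Add(-55, Mul(-1, Rational(-1, 107))) = Add(-55, Rational(1, 107)) = Rational(-5884, 107) ≈ -54.991)
Pow(Add(Function('I')(Pow(Add(0, v), Rational(1, 2))), g), 2) = Pow(Add(0, Rational(-5884, 107)), 2) = Pow(Rational(-5884, 107), 2) = Rational(34621456, 11449)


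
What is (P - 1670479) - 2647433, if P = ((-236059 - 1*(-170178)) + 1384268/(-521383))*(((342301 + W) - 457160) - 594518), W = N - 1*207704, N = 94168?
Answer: 28265318570041587/521383 ≈ 5.4212e+10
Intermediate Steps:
W = -113536 (W = 94168 - 1*207704 = 94168 - 207704 = -113536)
P = 28267569855953883/521383 (P = ((-236059 - 1*(-170178)) + 1384268/(-521383))*(((342301 - 113536) - 457160) - 594518) = ((-236059 + 170178) + 1384268*(-1/521383))*((228765 - 457160) - 594518) = (-65881 - 1384268/521383)*(-228395 - 594518) = -34350617691/521383*(-822913) = 28267569855953883/521383 ≈ 5.4216e+10)
(P - 1670479) - 2647433 = (28267569855953883/521383 - 1670479) - 2647433 = 28266698896601426/521383 - 2647433 = 28265318570041587/521383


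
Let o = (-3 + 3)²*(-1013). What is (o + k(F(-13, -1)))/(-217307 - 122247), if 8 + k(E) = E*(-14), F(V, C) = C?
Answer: -3/169777 ≈ -1.7670e-5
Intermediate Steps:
k(E) = -8 - 14*E (k(E) = -8 + E*(-14) = -8 - 14*E)
o = 0 (o = 0²*(-1013) = 0*(-1013) = 0)
(o + k(F(-13, -1)))/(-217307 - 122247) = (0 + (-8 - 14*(-1)))/(-217307 - 122247) = (0 + (-8 + 14))/(-339554) = (0 + 6)*(-1/339554) = 6*(-1/339554) = -3/169777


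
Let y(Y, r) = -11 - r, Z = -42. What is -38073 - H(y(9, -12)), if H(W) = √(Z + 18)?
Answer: -38073 - 2*I*√6 ≈ -38073.0 - 4.899*I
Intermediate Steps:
H(W) = 2*I*√6 (H(W) = √(-42 + 18) = √(-24) = 2*I*√6)
-38073 - H(y(9, -12)) = -38073 - 2*I*√6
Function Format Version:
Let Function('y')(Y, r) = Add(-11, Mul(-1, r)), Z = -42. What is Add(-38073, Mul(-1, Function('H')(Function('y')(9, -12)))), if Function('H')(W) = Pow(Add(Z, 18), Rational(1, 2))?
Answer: Add(-38073, Mul(-2, I, Pow(6, Rational(1, 2)))) ≈ Add(-38073., Mul(-4.8990, I))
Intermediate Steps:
Function('H')(W) = Mul(2, I, Pow(6, Rational(1, 2))) (Function('H')(W) = Pow(Add(-42, 18), Rational(1, 2)) = Pow(-24, Rational(1, 2)) = Mul(2, I, Pow(6, Rational(1, 2))))
Add(-38073, Mul(-1, Function('H')(Function('y')(9, -12)))) = Add(-38073, Mul(-1, Mul(2, I, Pow(6, Rational(1, 2))))) = Add(-38073, Mul(-2, I, Pow(6, Rational(1, 2))))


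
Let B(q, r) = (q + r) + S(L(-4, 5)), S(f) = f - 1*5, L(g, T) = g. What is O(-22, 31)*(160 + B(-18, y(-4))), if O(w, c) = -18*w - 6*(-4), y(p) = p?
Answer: 54180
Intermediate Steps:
S(f) = -5 + f (S(f) = f - 5 = -5 + f)
B(q, r) = -9 + q + r (B(q, r) = (q + r) + (-5 - 4) = (q + r) - 9 = -9 + q + r)
O(w, c) = 24 - 18*w (O(w, c) = -18*w + 24 = 24 - 18*w)
O(-22, 31)*(160 + B(-18, y(-4))) = (24 - 18*(-22))*(160 + (-9 - 18 - 4)) = (24 + 396)*(160 - 31) = 420*129 = 54180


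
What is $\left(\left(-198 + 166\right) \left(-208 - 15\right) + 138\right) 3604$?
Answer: $26215496$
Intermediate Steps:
$\left(\left(-198 + 166\right) \left(-208 - 15\right) + 138\right) 3604 = \left(\left(-32\right) \left(-223\right) + 138\right) 3604 = \left(7136 + 138\right) 3604 = 7274 \cdot 3604 = 26215496$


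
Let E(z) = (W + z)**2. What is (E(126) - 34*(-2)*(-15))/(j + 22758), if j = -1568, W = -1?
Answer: 2921/4238 ≈ 0.68924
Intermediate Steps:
E(z) = (-1 + z)**2
(E(126) - 34*(-2)*(-15))/(j + 22758) = ((-1 + 126)**2 - 34*(-2)*(-15))/(-1568 + 22758) = (125**2 + 68*(-15))/21190 = (15625 - 1020)*(1/21190) = 14605*(1/21190) = 2921/4238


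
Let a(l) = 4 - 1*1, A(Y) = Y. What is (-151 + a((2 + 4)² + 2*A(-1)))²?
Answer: 21904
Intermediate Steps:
a(l) = 3 (a(l) = 4 - 1 = 3)
(-151 + a((2 + 4)² + 2*A(-1)))² = (-151 + 3)² = (-148)² = 21904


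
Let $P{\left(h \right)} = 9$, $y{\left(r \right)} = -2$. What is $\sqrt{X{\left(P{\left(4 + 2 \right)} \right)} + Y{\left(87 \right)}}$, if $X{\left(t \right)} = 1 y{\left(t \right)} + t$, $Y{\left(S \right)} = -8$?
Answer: $i \approx 1.0 i$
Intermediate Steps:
$X{\left(t \right)} = -2 + t$ ($X{\left(t \right)} = 1 \left(-2\right) + t = -2 + t$)
$\sqrt{X{\left(P{\left(4 + 2 \right)} \right)} + Y{\left(87 \right)}} = \sqrt{\left(-2 + 9\right) - 8} = \sqrt{7 - 8} = \sqrt{-1} = i$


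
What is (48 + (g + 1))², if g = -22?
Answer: 729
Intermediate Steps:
(48 + (g + 1))² = (48 + (-22 + 1))² = (48 - 21)² = 27² = 729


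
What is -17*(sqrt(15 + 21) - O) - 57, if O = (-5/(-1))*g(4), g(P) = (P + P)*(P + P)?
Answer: 5281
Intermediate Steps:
g(P) = 4*P**2 (g(P) = (2*P)*(2*P) = 4*P**2)
O = 320 (O = (-5/(-1))*(4*4**2) = (-5*(-1))*(4*16) = 5*64 = 320)
-17*(sqrt(15 + 21) - O) - 57 = -17*(sqrt(15 + 21) - 1*320) - 57 = -17*(sqrt(36) - 320) - 57 = -17*(6 - 320) - 57 = -17*(-314) - 57 = 5338 - 57 = 5281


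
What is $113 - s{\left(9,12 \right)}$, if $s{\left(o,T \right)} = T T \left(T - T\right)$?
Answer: $113$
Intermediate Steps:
$s{\left(o,T \right)} = 0$ ($s{\left(o,T \right)} = T^{2} \cdot 0 = 0$)
$113 - s{\left(9,12 \right)} = 113 - 0 = 113 + 0 = 113$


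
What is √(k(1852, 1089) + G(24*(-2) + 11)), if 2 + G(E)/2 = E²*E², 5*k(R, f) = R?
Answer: √93717210/5 ≈ 1936.2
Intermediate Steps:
k(R, f) = R/5
G(E) = -4 + 2*E⁴ (G(E) = -4 + 2*(E²*E²) = -4 + 2*E⁴)
√(k(1852, 1089) + G(24*(-2) + 11)) = √((⅕)*1852 + (-4 + 2*(24*(-2) + 11)⁴)) = √(1852/5 + (-4 + 2*(-48 + 11)⁴)) = √(1852/5 + (-4 + 2*(-37)⁴)) = √(1852/5 + (-4 + 2*1874161)) = √(1852/5 + (-4 + 3748322)) = √(1852/5 + 3748318) = √(18743442/5) = √93717210/5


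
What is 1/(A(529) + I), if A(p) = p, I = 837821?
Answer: 1/838350 ≈ 1.1928e-6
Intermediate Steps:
1/(A(529) + I) = 1/(529 + 837821) = 1/838350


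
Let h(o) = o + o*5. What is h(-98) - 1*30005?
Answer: -30593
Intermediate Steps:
h(o) = 6*o (h(o) = o + 5*o = 6*o)
h(-98) - 1*30005 = 6*(-98) - 1*30005 = -588 - 30005 = -30593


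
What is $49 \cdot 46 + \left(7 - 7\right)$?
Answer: $2254$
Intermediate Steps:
$49 \cdot 46 + \left(7 - 7\right) = 2254 + \left(7 - 7\right) = 2254 + 0 = 2254$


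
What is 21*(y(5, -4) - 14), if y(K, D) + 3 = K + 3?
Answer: -189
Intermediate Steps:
y(K, D) = K (y(K, D) = -3 + (K + 3) = -3 + (3 + K) = K)
21*(y(5, -4) - 14) = 21*(5 - 14) = 21*(-9) = -189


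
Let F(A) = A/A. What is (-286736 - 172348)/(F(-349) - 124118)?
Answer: 459084/124117 ≈ 3.6988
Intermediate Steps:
F(A) = 1
(-286736 - 172348)/(F(-349) - 124118) = (-286736 - 172348)/(1 - 124118) = -459084/(-124117) = -459084*(-1/124117) = 459084/124117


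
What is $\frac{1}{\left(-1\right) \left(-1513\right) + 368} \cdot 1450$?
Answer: $\frac{1450}{1881} \approx 0.77087$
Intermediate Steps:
$\frac{1}{\left(-1\right) \left(-1513\right) + 368} \cdot 1450 = \frac{1}{1513 + 368} \cdot 1450 = \frac{1}{1881} \cdot 1450 = \frac{1450}{1881}$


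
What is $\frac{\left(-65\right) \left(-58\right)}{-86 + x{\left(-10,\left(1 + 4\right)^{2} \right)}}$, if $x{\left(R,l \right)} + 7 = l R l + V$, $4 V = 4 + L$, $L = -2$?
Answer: $- \frac{1508}{2537} \approx -0.5944$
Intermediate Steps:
$V = \frac{1}{2}$ ($V = \frac{4 - 2}{4} = \frac{1}{4} \cdot 2 = \frac{1}{2} \approx 0.5$)
$x{\left(R,l \right)} = - \frac{13}{2} + R l^{2}$ ($x{\left(R,l \right)} = -7 + \left(l R l + \frac{1}{2}\right) = -7 + \left(R l l + \frac{1}{2}\right) = -7 + \left(R l^{2} + \frac{1}{2}\right) = -7 + \left(\frac{1}{2} + R l^{2}\right) = - \frac{13}{2} + R l^{2}$)
$\frac{\left(-65\right) \left(-58\right)}{-86 + x{\left(-10,\left(1 + 4\right)^{2} \right)}} = \frac{\left(-65\right) \left(-58\right)}{-86 - \left(\frac{13}{2} + 10 \left(\left(1 + 4\right)^{2}\right)^{2}\right)} = \frac{3770}{-86 - \left(\frac{13}{2} + 10 \left(5^{2}\right)^{2}\right)} = \frac{3770}{-86 - \left(\frac{13}{2} + 10 \cdot 25^{2}\right)} = \frac{3770}{-86 - \frac{12513}{2}} = \frac{3770}{- \frac{12685}{2}} = 3770 \left(- \frac{2}{12685}\right) = - \frac{1508}{2537}$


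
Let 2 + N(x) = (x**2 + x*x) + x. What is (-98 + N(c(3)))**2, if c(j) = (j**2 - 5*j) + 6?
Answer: 10000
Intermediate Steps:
c(j) = 6 + j**2 - 5*j
N(x) = -2 + x + 2*x**2 (N(x) = -2 + ((x**2 + x*x) + x) = -2 + ((x**2 + x**2) + x) = -2 + (2*x**2 + x) = -2 + (x + 2*x**2) = -2 + x + 2*x**2)
(-98 + N(c(3)))**2 = (-98 + (-2 + (6 + 3**2 - 5*3) + 2*(6 + 3**2 - 5*3)**2))**2 = (-98 + (-2 + (6 + 9 - 15) + 2*(6 + 9 - 15)**2))**2 = (-98 + (-2 + 0 + 2*0**2))**2 = (-98 + (-2 + 0 + 2*0))**2 = (-98 + (-2 + 0 + 0))**2 = (-98 - 2)**2 = (-100)**2 = 10000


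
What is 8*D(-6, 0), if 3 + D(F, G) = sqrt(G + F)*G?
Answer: -24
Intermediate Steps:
D(F, G) = -3 + G*sqrt(F + G) (D(F, G) = -3 + sqrt(G + F)*G = -3 + sqrt(F + G)*G = -3 + G*sqrt(F + G))
8*D(-6, 0) = 8*(-3 + 0*sqrt(-6 + 0)) = 8*(-3 + 0*sqrt(-6)) = 8*(-3 + 0*(I*sqrt(6))) = 8*(-3 + 0) = 8*(-3) = -24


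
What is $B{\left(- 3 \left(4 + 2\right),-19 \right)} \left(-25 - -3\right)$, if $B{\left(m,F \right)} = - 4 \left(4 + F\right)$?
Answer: $-1320$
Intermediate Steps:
$B{\left(m,F \right)} = -16 - 4 F$
$B{\left(- 3 \left(4 + 2\right),-19 \right)} \left(-25 - -3\right) = \left(-16 - -76\right) \left(-25 - -3\right) = \left(-16 + 76\right) \left(-25 + 3\right) = 60 \left(-22\right) = -1320$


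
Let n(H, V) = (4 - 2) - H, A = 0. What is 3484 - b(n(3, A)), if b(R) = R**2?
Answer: 3483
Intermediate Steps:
n(H, V) = 2 - H
3484 - b(n(3, A)) = 3484 - (2 - 1*3)**2 = 3484 - (2 - 3)**2 = 3484 - 1*(-1)**2 = 3484 - 1*1 = 3484 - 1 = 3483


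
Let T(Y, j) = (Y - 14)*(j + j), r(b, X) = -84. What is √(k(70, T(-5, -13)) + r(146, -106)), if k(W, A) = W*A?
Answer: 56*√11 ≈ 185.73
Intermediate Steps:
T(Y, j) = 2*j*(-14 + Y) (T(Y, j) = (-14 + Y)*(2*j) = 2*j*(-14 + Y))
k(W, A) = A*W
√(k(70, T(-5, -13)) + r(146, -106)) = √((2*(-13)*(-14 - 5))*70 - 84) = √((2*(-13)*(-19))*70 - 84) = √(494*70 - 84) = √(34580 - 84) = √34496 = 56*√11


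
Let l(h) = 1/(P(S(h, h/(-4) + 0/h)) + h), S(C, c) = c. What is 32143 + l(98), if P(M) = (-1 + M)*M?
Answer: 92925417/2891 ≈ 32143.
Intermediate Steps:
P(M) = M*(-1 + M)
l(h) = 1/(h - h*(-1 - h/4)/4) (l(h) = 1/((h/(-4) + 0/h)*(-1 + (h/(-4) + 0/h)) + h) = 1/((h*(-¼) + 0)*(-1 + (h*(-¼) + 0)) + h) = 1/((-h/4 + 0)*(-1 + (-h/4 + 0)) + h) = 1/((-h/4)*(-1 - h/4) + h) = 1/(-h*(-1 - h/4)/4 + h) = 1/(h - h*(-1 - h/4)/4))
32143 + l(98) = 32143 + 16/(98*(20 + 98)) = 32143 + 16*(1/98)/118 = 32143 + 16*(1/98)*(1/118) = 32143 + 4/2891 = 92925417/2891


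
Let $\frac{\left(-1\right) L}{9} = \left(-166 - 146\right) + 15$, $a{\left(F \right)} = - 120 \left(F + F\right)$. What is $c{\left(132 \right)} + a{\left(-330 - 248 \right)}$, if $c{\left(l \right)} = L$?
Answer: $141393$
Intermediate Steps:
$a{\left(F \right)} = - 240 F$ ($a{\left(F \right)} = - 120 \cdot 2 F = - 240 F$)
$L = 2673$ ($L = - 9 \left(\left(-166 - 146\right) + 15\right) = - 9 \left(-312 + 15\right) = \left(-9\right) \left(-297\right) = 2673$)
$c{\left(l \right)} = 2673$
$c{\left(132 \right)} + a{\left(-330 - 248 \right)} = 2673 - 240 \left(-330 - 248\right) = 2673 - -138720 = 2673 + 138720 = 141393$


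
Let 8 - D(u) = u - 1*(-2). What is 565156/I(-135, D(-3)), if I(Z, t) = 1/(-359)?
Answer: -202891004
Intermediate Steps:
D(u) = 6 - u (D(u) = 8 - (u - 1*(-2)) = 8 - (u + 2) = 8 - (2 + u) = 8 + (-2 - u) = 6 - u)
I(Z, t) = -1/359
565156/I(-135, D(-3)) = 565156/(-1/359) = 565156*(-359) = -202891004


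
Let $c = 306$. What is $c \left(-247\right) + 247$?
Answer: $-75335$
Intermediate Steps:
$c \left(-247\right) + 247 = 306 \left(-247\right) + 247 = -75582 + 247 = -75335$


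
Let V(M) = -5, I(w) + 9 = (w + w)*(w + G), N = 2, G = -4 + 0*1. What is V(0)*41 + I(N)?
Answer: -222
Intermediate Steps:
G = -4 (G = -4 + 0 = -4)
I(w) = -9 + 2*w*(-4 + w) (I(w) = -9 + (w + w)*(w - 4) = -9 + (2*w)*(-4 + w) = -9 + 2*w*(-4 + w))
V(0)*41 + I(N) = -5*41 + (-9 - 8*2 + 2*2**2) = -205 + (-9 - 16 + 2*4) = -205 + (-9 - 16 + 8) = -205 - 17 = -222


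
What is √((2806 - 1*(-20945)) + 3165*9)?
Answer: 6*√1451 ≈ 228.55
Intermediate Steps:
√((2806 - 1*(-20945)) + 3165*9) = √((2806 + 20945) + 28485) = √(23751 + 28485) = √52236 = 6*√1451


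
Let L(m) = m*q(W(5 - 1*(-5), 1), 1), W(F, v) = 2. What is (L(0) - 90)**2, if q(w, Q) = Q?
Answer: 8100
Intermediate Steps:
L(m) = m (L(m) = m*1 = m)
(L(0) - 90)**2 = (0 - 90)**2 = (-90)**2 = 8100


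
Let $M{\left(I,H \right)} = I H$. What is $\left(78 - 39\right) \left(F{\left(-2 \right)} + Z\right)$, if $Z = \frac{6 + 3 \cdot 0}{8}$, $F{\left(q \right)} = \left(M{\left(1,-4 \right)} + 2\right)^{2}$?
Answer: $\frac{741}{4} \approx 185.25$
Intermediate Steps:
$M{\left(I,H \right)} = H I$
$F{\left(q \right)} = 4$ ($F{\left(q \right)} = \left(\left(-4\right) 1 + 2\right)^{2} = \left(-4 + 2\right)^{2} = \left(-2\right)^{2} = 4$)
$Z = \frac{3}{4}$ ($Z = \left(6 + 0\right) \frac{1}{8} = 6 \cdot \frac{1}{8} = \frac{3}{4} \approx 0.75$)
$\left(78 - 39\right) \left(F{\left(-2 \right)} + Z\right) = \left(78 - 39\right) \left(4 + \frac{3}{4}\right) = 39 \cdot \frac{19}{4} = \frac{741}{4}$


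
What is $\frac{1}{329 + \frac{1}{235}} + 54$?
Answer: $\frac{4175299}{77316} \approx 54.003$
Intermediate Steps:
$\frac{1}{329 + \frac{1}{235}} + 54 = \frac{1}{\frac{77316}{235}} + 54 = \frac{235}{77316} + 54 = \frac{4175299}{77316}$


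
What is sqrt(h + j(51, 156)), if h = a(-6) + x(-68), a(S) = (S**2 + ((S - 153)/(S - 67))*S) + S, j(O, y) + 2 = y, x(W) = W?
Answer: 17*sqrt(1898)/73 ≈ 10.146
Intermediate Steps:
j(O, y) = -2 + y
a(S) = S + S**2 + S*(-153 + S)/(-67 + S) (a(S) = (S**2 + ((-153 + S)/(-67 + S))*S) + S = (S**2 + S*(-153 + S)/(-67 + S)) + S = S + S**2 + S*(-153 + S)/(-67 + S))
h = -3728/73 (h = -6*(-220 + (-6)**2 - 65*(-6))/(-67 - 6) - 68 = -6*(-220 + 36 + 390)/(-73) - 68 = -6*(-1/73)*206 - 68 = 1236/73 - 68 = -3728/73 ≈ -51.068)
sqrt(h + j(51, 156)) = sqrt(-3728/73 + (-2 + 156)) = sqrt(-3728/73 + 154) = sqrt(7514/73) = 17*sqrt(1898)/73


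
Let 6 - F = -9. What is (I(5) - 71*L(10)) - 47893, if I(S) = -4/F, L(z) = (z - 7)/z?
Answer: -1437437/30 ≈ -47915.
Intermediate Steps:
F = 15 (F = 6 - 1*(-9) = 6 + 9 = 15)
L(z) = (-7 + z)/z
I(S) = -4/15
(I(5) - 71*L(10)) - 47893 = (-4/15 - 71*(-7 + 10)/10) - 47893 = (-4/15 - 71*3/10) - 47893 = (-4/15 - 213/10) - 47893 = -647/30 - 47893 = -1437437/30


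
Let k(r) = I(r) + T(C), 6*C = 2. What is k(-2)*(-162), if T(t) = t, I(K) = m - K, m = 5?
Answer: -1188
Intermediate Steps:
I(K) = 5 - K
C = 1/3 (C = (1/6)*2 = 1/3 ≈ 0.33333)
k(r) = 16/3 - r (k(r) = (5 - r) + 1/3 = 16/3 - r)
k(-2)*(-162) = (16/3 - 1*(-2))*(-162) = (16/3 + 2)*(-162) = (22/3)*(-162) = -1188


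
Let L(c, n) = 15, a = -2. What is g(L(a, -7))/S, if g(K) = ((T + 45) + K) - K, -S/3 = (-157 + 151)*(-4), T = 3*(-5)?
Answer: -5/12 ≈ -0.41667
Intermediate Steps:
T = -15
S = -72 (S = -3*(-157 + 151)*(-4) = -(-18)*(-4) = -3*24 = -72)
g(K) = 30 (g(K) = ((-15 + 45) + K) - K = (30 + K) - K = 30)
g(L(a, -7))/S = 30/(-72) = 30*(-1/72) = -5/12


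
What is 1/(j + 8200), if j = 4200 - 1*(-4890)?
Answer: 1/17290 ≈ 5.7837e-5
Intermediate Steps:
j = 9090 (j = 4200 + 4890 = 9090)
1/(j + 8200) = 1/(9090 + 8200) = 1/17290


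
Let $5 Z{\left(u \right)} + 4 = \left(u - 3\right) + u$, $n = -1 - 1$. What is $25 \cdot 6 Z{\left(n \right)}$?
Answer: $-330$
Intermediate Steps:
$n = -2$
$Z{\left(u \right)} = - \frac{7}{5} + \frac{2 u}{5}$ ($Z{\left(u \right)} = - \frac{4}{5} + \frac{\left(u - 3\right) + u}{5} = - \frac{4}{5} + \frac{\left(-3 + u\right) + u}{5} = - \frac{4}{5} + \frac{-3 + 2 u}{5} = - \frac{4}{5} + \left(- \frac{3}{5} + \frac{2 u}{5}\right) = - \frac{7}{5} + \frac{2 u}{5}$)
$25 \cdot 6 Z{\left(n \right)} = 25 \cdot 6 \left(- \frac{7}{5} + \frac{2}{5} \left(-2\right)\right) = 150 \left(- \frac{7}{5} - \frac{4}{5}\right) = 150 \left(- \frac{11}{5}\right) = -330$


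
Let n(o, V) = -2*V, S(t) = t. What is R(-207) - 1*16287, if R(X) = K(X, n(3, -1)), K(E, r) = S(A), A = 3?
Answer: -16284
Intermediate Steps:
K(E, r) = 3
R(X) = 3
R(-207) - 1*16287 = 3 - 1*16287 = 3 - 16287 = -16284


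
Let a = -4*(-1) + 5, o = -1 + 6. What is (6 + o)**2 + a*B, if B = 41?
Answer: 490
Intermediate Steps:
o = 5
a = 9 (a = 4 + 5 = 9)
(6 + o)**2 + a*B = (6 + 5)**2 + 9*41 = 11**2 + 369 = 121 + 369 = 490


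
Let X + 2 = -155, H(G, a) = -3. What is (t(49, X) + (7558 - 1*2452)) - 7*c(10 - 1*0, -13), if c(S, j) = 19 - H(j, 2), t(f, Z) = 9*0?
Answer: 4952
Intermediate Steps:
X = -157 (X = -2 - 155 = -157)
t(f, Z) = 0
c(S, j) = 22 (c(S, j) = 19 - 1*(-3) = 19 + 3 = 22)
(t(49, X) + (7558 - 1*2452)) - 7*c(10 - 1*0, -13) = (0 + (7558 - 1*2452)) - 7*22 = (0 + (7558 - 2452)) - 154 = (0 + 5106) - 154 = 5106 - 154 = 4952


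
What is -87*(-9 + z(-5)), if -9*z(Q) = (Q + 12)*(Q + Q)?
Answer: 319/3 ≈ 106.33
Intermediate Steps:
z(Q) = -2*Q*(12 + Q)/9 (z(Q) = -(Q + 12)*(Q + Q)/9 = -(12 + Q)*2*Q/9 = -2*Q*(12 + Q)/9)
-87*(-9 + z(-5)) = -87*(-9 - 2/9*(-5)*(12 - 5)) = -87*(-9 - 2/9*(-5)*7) = -87*(-9 + 70/9) = -87*(-11/9) = 319/3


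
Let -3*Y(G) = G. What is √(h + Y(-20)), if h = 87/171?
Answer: √23313/57 ≈ 2.6787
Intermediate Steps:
h = 29/57 (h = 87*(1/171) = 29/57 ≈ 0.50877)
Y(G) = -G/3
√(h + Y(-20)) = √(29/57 - ⅓*(-20)) = √(29/57 + 20/3) = √(409/57) = √23313/57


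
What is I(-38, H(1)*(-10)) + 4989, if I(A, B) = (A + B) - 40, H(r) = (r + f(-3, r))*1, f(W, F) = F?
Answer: 4891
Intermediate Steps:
H(r) = 2*r (H(r) = (r + r)*1 = (2*r)*1 = 2*r)
I(A, B) = -40 + A + B
I(-38, H(1)*(-10)) + 4989 = (-40 - 38 + (2*1)*(-10)) + 4989 = (-40 - 38 + 2*(-10)) + 4989 = (-40 - 38 - 20) + 4989 = -98 + 4989 = 4891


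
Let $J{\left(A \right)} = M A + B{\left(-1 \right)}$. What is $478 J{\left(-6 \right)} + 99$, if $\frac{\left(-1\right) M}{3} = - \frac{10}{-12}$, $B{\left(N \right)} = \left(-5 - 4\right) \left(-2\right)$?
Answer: $15873$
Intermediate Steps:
$B{\left(N \right)} = 18$ ($B{\left(N \right)} = \left(-9\right) \left(-2\right) = 18$)
$M = - \frac{5}{2}$ ($M = - 3 \left(- \frac{10}{-12}\right) = - 3 \left(\left(-10\right) \left(- \frac{1}{12}\right)\right) = \left(-3\right) \frac{5}{6} = - \frac{5}{2} \approx -2.5$)
$J{\left(A \right)} = 18 - \frac{5 A}{2}$ ($J{\left(A \right)} = - \frac{5 A}{2} + 18 = 18 - \frac{5 A}{2}$)
$478 J{\left(-6 \right)} + 99 = 478 \left(18 - -15\right) + 99 = 478 \left(18 + 15\right) + 99 = 478 \cdot 33 + 99 = 15774 + 99 = 15873$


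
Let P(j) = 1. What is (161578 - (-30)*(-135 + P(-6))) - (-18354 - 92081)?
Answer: 267993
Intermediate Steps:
(161578 - (-30)*(-135 + P(-6))) - (-18354 - 92081) = (161578 - (-30)*(-135 + 1)) - (-18354 - 92081) = (161578 - (-30)*(-134)) - 1*(-110435) = (161578 - 1*4020) + 110435 = (161578 - 4020) + 110435 = 157558 + 110435 = 267993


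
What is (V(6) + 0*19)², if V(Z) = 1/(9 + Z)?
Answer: 1/225 ≈ 0.0044444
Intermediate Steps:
(V(6) + 0*19)² = (1/(9 + 6) + 0*19)² = (1/15 + 0)² = (1/15)² = 1/225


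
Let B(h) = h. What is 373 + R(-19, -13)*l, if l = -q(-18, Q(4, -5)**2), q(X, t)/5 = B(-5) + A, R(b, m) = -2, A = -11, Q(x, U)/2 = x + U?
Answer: 213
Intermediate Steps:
Q(x, U) = 2*U + 2*x (Q(x, U) = 2*(x + U) = 2*(U + x) = 2*U + 2*x)
q(X, t) = -80 (q(X, t) = 5*(-5 - 11) = 5*(-16) = -80)
l = 80 (l = -1*(-80) = 80)
373 + R(-19, -13)*l = 373 - 2*80 = 373 - 160 = 213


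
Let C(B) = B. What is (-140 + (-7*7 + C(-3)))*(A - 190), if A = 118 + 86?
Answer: -2688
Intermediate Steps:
A = 204
(-140 + (-7*7 + C(-3)))*(A - 190) = (-140 + (-7*7 - 3))*(204 - 190) = (-140 + (-49 - 3))*14 = (-140 - 52)*14 = -192*14 = -2688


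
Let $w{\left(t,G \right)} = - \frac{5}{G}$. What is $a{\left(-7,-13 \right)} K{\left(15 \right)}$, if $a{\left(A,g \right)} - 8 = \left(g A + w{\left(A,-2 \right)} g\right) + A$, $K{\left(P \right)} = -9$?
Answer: $- \frac{1071}{2} \approx -535.5$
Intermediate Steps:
$a{\left(A,g \right)} = 8 + A + \frac{5 g}{2} + A g$ ($a{\left(A,g \right)} = 8 + \left(\left(g A + - \frac{5}{-2} g\right) + A\right) = 8 + \left(\left(A g + \left(-5\right) \left(- \frac{1}{2}\right) g\right) + A\right) = 8 + \left(\left(A g + \frac{5 g}{2}\right) + A\right) = 8 + \left(\left(\frac{5 g}{2} + A g\right) + A\right) = 8 + \left(A + \frac{5 g}{2} + A g\right) = 8 + A + \frac{5 g}{2} + A g$)
$a{\left(-7,-13 \right)} K{\left(15 \right)} = \left(8 - 7 + \frac{5}{2} \left(-13\right) - -91\right) \left(-9\right) = \left(8 - 7 - \frac{65}{2} + 91\right) \left(-9\right) = \frac{119}{2} \left(-9\right) = - \frac{1071}{2}$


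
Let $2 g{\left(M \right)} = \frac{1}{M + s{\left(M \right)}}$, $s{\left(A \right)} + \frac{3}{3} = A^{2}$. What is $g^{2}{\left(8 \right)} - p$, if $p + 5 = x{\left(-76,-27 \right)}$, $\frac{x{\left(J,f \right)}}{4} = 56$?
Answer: $- \frac{4415915}{20164} \approx -219.0$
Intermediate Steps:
$x{\left(J,f \right)} = 224$ ($x{\left(J,f \right)} = 4 \cdot 56 = 224$)
$s{\left(A \right)} = -1 + A^{2}$
$g{\left(M \right)} = \frac{1}{2 \left(-1 + M + M^{2}\right)}$ ($g{\left(M \right)} = \frac{1}{2 \left(M + \left(-1 + M^{2}\right)\right)} = \frac{1}{2 \left(-1 + M + M^{2}\right)}$)
$p = 219$ ($p = -5 + 224 = 219$)
$g^{2}{\left(8 \right)} - p = \left(\frac{1}{2 \left(-1 + 8 + 8^{2}\right)}\right)^{2} - 219 = \left(\frac{1}{2 \left(-1 + 8 + 64\right)}\right)^{2} - 219 = \left(\frac{1}{2 \cdot 71}\right)^{2} - 219 = \left(\frac{1}{2} \cdot \frac{1}{71}\right)^{2} - 219 = \left(\frac{1}{142}\right)^{2} - 219 = \frac{1}{20164} - 219 = - \frac{4415915}{20164}$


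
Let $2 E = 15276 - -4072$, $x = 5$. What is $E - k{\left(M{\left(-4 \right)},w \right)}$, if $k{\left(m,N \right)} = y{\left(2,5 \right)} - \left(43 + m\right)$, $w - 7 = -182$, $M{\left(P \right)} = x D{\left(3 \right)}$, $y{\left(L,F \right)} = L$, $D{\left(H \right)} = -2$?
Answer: $9705$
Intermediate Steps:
$M{\left(P \right)} = -10$ ($M{\left(P \right)} = 5 \left(-2\right) = -10$)
$w = -175$ ($w = 7 - 182 = -175$)
$k{\left(m,N \right)} = -41 - m$ ($k{\left(m,N \right)} = 2 - \left(43 + m\right) = -41 - m$)
$E = 9674$ ($E = \frac{15276 - -4072}{2} = \frac{15276 + 4072}{2} = \frac{1}{2} \cdot 19348 = 9674$)
$E - k{\left(M{\left(-4 \right)},w \right)} = 9674 - \left(-41 - -10\right) = 9674 - \left(-41 + 10\right) = 9674 - -31 = 9674 + 31 = 9705$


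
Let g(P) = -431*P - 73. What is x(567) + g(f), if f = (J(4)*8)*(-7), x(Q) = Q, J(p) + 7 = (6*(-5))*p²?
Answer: -11753738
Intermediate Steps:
J(p) = -7 - 30*p² (J(p) = -7 + (6*(-5))*p² = -7 - 30*p²)
f = 27272 (f = ((-7 - 30*4²)*8)*(-7) = ((-7 - 30*16)*8)*(-7) = ((-7 - 480)*8)*(-7) = -487*8*(-7) = -3896*(-7) = 27272)
g(P) = -73 - 431*P
x(567) + g(f) = 567 + (-73 - 431*27272) = 567 + (-73 - 11754232) = 567 - 11754305 = -11753738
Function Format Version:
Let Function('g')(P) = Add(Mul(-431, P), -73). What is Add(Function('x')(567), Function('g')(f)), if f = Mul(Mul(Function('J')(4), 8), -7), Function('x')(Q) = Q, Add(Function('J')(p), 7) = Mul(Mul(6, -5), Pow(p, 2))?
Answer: -11753738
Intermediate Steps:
Function('J')(p) = Add(-7, Mul(-30, Pow(p, 2))) (Function('J')(p) = Add(-7, Mul(Mul(6, -5), Pow(p, 2))) = Add(-7, Mul(-30, Pow(p, 2))))
f = 27272 (f = Mul(Mul(Add(-7, Mul(-30, Pow(4, 2))), 8), -7) = Mul(Mul(Add(-7, Mul(-30, 16)), 8), -7) = Mul(Mul(Add(-7, -480), 8), -7) = Mul(Mul(-487, 8), -7) = Mul(-3896, -7) = 27272)
Function('g')(P) = Add(-73, Mul(-431, P))
Add(Function('x')(567), Function('g')(f)) = Add(567, Add(-73, Mul(-431, 27272))) = Add(567, Add(-73, -11754232)) = Add(567, -11754305) = -11753738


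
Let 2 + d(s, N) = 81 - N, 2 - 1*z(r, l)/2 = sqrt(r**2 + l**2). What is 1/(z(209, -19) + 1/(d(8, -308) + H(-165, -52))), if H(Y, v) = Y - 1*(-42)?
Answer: -279048/12277087679 - 2648448*sqrt(122)/12277087679 ≈ -0.0024055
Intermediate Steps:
z(r, l) = 4 - 2*sqrt(l**2 + r**2) (z(r, l) = 4 - 2*sqrt(r**2 + l**2) = 4 - 2*sqrt(l**2 + r**2))
d(s, N) = 79 - N (d(s, N) = -2 + (81 - N) = 79 - N)
H(Y, v) = 42 + Y (H(Y, v) = Y + 42 = 42 + Y)
1/(z(209, -19) + 1/(d(8, -308) + H(-165, -52))) = 1/((4 - 2*sqrt((-19)**2 + 209**2)) + 1/((79 - 1*(-308)) + (42 - 165))) = 1/((4 - 2*sqrt(361 + 43681)) + 1/((79 + 308) - 123)) = 1/((4 - 38*sqrt(122)) + 1/(387 - 123)) = 1/((4 - 38*sqrt(122)) + 1/264) = 1/(1057/264 - 38*sqrt(122))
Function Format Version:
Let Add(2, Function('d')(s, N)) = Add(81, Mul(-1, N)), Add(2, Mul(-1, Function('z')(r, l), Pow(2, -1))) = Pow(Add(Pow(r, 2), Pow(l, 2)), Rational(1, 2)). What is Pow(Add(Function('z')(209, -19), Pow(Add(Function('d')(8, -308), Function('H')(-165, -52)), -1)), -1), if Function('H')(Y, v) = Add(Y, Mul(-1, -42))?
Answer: Add(Rational(-279048, 12277087679), Mul(Rational(-2648448, 12277087679), Pow(122, Rational(1, 2)))) ≈ -0.0024055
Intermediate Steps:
Function('z')(r, l) = Add(4, Mul(-2, Pow(Add(Pow(l, 2), Pow(r, 2)), Rational(1, 2)))) (Function('z')(r, l) = Add(4, Mul(-2, Pow(Add(Pow(r, 2), Pow(l, 2)), Rational(1, 2)))) = Add(4, Mul(-2, Pow(Add(Pow(l, 2), Pow(r, 2)), Rational(1, 2)))))
Function('d')(s, N) = Add(79, Mul(-1, N)) (Function('d')(s, N) = Add(-2, Add(81, Mul(-1, N))) = Add(79, Mul(-1, N)))
Function('H')(Y, v) = Add(42, Y) (Function('H')(Y, v) = Add(Y, 42) = Add(42, Y))
Pow(Add(Function('z')(209, -19), Pow(Add(Function('d')(8, -308), Function('H')(-165, -52)), -1)), -1) = Pow(Add(Add(4, Mul(-2, Pow(Add(Pow(-19, 2), Pow(209, 2)), Rational(1, 2)))), Pow(Add(Add(79, Mul(-1, -308)), Add(42, -165)), -1)), -1) = Pow(Add(Add(4, Mul(-2, Pow(Add(361, 43681), Rational(1, 2)))), Pow(Add(Add(79, 308), -123), -1)), -1) = Pow(Add(Add(4, Mul(-2, Pow(44042, Rational(1, 2)))), Pow(Add(387, -123), -1)), -1) = Pow(Add(Add(4, Mul(-2, Mul(19, Pow(122, Rational(1, 2))))), Pow(264, -1)), -1) = Pow(Add(Add(4, Mul(-38, Pow(122, Rational(1, 2)))), Rational(1, 264)), -1) = Pow(Add(Rational(1057, 264), Mul(-38, Pow(122, Rational(1, 2)))), -1)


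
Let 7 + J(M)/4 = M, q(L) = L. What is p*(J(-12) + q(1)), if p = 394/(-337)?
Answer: 29550/337 ≈ 87.685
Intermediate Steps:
p = -394/337 (p = 394*(-1/337) = -394/337 ≈ -1.1691)
J(M) = -28 + 4*M
p*(J(-12) + q(1)) = -394*((-28 + 4*(-12)) + 1)/337 = -394*((-28 - 48) + 1)/337 = -394*(-76 + 1)/337 = -394/337*(-75) = 29550/337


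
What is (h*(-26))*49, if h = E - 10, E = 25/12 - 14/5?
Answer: 409591/30 ≈ 13653.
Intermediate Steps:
E = -43/60 (E = 25*(1/12) - 14*⅕ = 25/12 - 14/5 = -43/60 ≈ -0.71667)
h = -643/60 (h = -43/60 - 10 = -643/60 ≈ -10.717)
(h*(-26))*49 = -643/60*(-26)*49 = (8359/30)*49 = 409591/30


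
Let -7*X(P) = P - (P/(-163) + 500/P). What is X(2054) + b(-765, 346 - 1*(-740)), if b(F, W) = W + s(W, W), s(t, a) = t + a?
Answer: 495976692/167401 ≈ 2962.8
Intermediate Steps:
s(t, a) = a + t
X(P) = -164*P/1141 + 500/(7*P) (X(P) = -(P - (P/(-163) + 500/P))/7 = -(P - (P*(-1/163) + 500/P))/7 = -(P - (-P/163 + 500/P))/7 = -(P - (500/P - P/163))/7 = -(P + (-500/P + P/163))/7 = -(-500/P + 164*P/163)/7 = -164*P/1141 + 500/(7*P))
b(F, W) = 3*W (b(F, W) = W + (W + W) = W + 2*W = 3*W)
X(2054) + b(-765, 346 - 1*(-740)) = (4/1141)*(20375 - 41*2054**2)/2054 + 3*(346 - 1*(-740)) = (4/1141)*(1/2054)*(20375 - 41*4218916) + 3*(346 + 740) = (4/1141)*(1/2054)*(20375 - 172975556) + 3*1086 = (4/1141)*(1/2054)*(-172955181) + 3258 = -49415766/167401 + 3258 = 495976692/167401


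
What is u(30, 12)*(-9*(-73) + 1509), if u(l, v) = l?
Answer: 64980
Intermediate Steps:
u(30, 12)*(-9*(-73) + 1509) = 30*(-9*(-73) + 1509) = 30*(657 + 1509) = 30*2166 = 64980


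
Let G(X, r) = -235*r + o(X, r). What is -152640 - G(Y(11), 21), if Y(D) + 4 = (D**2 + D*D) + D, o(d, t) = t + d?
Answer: -147975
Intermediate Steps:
o(d, t) = d + t
Y(D) = -4 + D + 2*D**2 (Y(D) = -4 + ((D**2 + D*D) + D) = -4 + ((D**2 + D**2) + D) = -4 + (2*D**2 + D) = -4 + (D + 2*D**2) = -4 + D + 2*D**2)
G(X, r) = X - 234*r (G(X, r) = -235*r + (X + r) = X - 234*r)
-152640 - G(Y(11), 21) = -152640 - ((-4 + 11 + 2*11**2) - 234*21) = -152640 - ((-4 + 11 + 2*121) - 4914) = -152640 - ((-4 + 11 + 242) - 4914) = -152640 - (249 - 4914) = -152640 - 1*(-4665) = -152640 + 4665 = -147975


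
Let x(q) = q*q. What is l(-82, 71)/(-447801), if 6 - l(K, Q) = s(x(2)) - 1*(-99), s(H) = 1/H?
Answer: 373/1791204 ≈ 0.00020824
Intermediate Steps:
x(q) = q²
s(H) = 1/H
l(K, Q) = -373/4 (l(K, Q) = 6 - (1/(2²) - 1*(-99)) = 6 - (1/4 + 99) = 6 - (¼ + 99) = 6 - 1*397/4 = 6 - 397/4 = -373/4)
l(-82, 71)/(-447801) = -373/4/(-447801) = -373/4*(-1/447801) = 373/1791204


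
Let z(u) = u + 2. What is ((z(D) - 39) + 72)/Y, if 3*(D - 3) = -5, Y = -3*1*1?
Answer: -109/9 ≈ -12.111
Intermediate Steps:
Y = -3 (Y = -3*1 = -3)
D = 4/3 (D = 3 + (⅓)*(-5) = 3 - 5/3 = 4/3 ≈ 1.3333)
z(u) = 2 + u
((z(D) - 39) + 72)/Y = (((2 + 4/3) - 39) + 72)/(-3) = ((10/3 - 39) + 72)*(-⅓) = (-107/3 + 72)*(-⅓) = (109/3)*(-⅓) = -109/9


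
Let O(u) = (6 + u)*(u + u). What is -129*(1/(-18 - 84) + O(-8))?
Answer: -140309/34 ≈ -4126.7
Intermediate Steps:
O(u) = 2*u*(6 + u) (O(u) = (6 + u)*(2*u) = 2*u*(6 + u))
-129*(1/(-18 - 84) + O(-8)) = -129*(1/(-18 - 84) + 2*(-8)*(6 - 8)) = -129*(1/(-102) + 2*(-8)*(-2)) = -129*(-1/102 + 32) = -129*3263/102 = -140309/34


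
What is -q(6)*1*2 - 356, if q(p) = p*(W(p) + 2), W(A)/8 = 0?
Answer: -380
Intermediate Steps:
W(A) = 0 (W(A) = 8*0 = 0)
q(p) = 2*p (q(p) = p*(0 + 2) = p*2 = 2*p)
-q(6)*1*2 - 356 = -(2*6)*1*2 - 356 = -12*1*2 - 356 = -12*2 - 356 = -1*24 - 356 = -24 - 356 = -380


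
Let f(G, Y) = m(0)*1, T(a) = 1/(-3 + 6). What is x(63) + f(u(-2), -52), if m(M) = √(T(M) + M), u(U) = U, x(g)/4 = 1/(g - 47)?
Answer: ¼ + √3/3 ≈ 0.82735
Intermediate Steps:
x(g) = 4/(-47 + g) (x(g) = 4/(g - 47) = 4/(-47 + g))
T(a) = ⅓ (T(a) = 1/3 = ⅓)
m(M) = √(⅓ + M)
f(G, Y) = √3/3 (f(G, Y) = (√(3 + 9*0)/3)*1 = (√(3 + 0)/3)*1 = (√3/3)*1 = √3/3)
x(63) + f(u(-2), -52) = 4/(-47 + 63) + √3/3 = 4/16 + √3/3 = 4*(1/16) + √3/3 = ¼ + √3/3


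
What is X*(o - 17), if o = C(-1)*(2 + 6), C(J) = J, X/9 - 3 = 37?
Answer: -9000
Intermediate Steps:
X = 360 (X = 27 + 9*37 = 27 + 333 = 360)
o = -8 (o = -(2 + 6) = -1*8 = -8)
X*(o - 17) = 360*(-8 - 17) = 360*(-25) = -9000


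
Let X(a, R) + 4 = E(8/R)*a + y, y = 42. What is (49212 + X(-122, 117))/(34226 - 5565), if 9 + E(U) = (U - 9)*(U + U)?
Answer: 691253612/392340429 ≈ 1.7619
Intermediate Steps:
E(U) = -9 + 2*U*(-9 + U) (E(U) = -9 + (U - 9)*(U + U) = -9 + (-9 + U)*(2*U) = -9 + 2*U*(-9 + U))
X(a, R) = 38 + a*(-9 - 144/R + 128/R²) (X(a, R) = -4 + ((-9 - 144/R + 2*(8/R)²)*a + 42) = -4 + ((-9 - 144/R + 2*(64/R²))*a + 42) = -4 + ((-9 - 144/R + 128/R²)*a + 42) = -4 + (a*(-9 - 144/R + 128/R²) + 42) = -4 + (42 + a*(-9 - 144/R + 128/R²)) = 38 + a*(-9 - 144/R + 128/R²))
(49212 + X(-122, 117))/(34226 - 5565) = (49212 + (38 - 9*(-122) - 144*(-122)/117 + 128*(-122)/117²))/(34226 - 5565) = (49212 + (38 + 1098 - 144*(-122)*1/117 + 128*(-122)*(1/13689)))/28661 = (49212 + (38 + 1098 + 1952/13 - 15616/13689))*(1/28661) = (49212 + 17590544/13689)*(1/28661) = (691253612/13689)*(1/28661) = 691253612/392340429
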